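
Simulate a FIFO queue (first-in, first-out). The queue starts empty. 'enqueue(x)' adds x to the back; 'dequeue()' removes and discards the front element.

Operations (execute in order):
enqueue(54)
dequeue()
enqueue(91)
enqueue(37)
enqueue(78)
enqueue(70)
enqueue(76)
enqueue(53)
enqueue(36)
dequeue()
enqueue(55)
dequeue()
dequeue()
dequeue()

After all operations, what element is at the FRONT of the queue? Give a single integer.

Answer: 76

Derivation:
enqueue(54): queue = [54]
dequeue(): queue = []
enqueue(91): queue = [91]
enqueue(37): queue = [91, 37]
enqueue(78): queue = [91, 37, 78]
enqueue(70): queue = [91, 37, 78, 70]
enqueue(76): queue = [91, 37, 78, 70, 76]
enqueue(53): queue = [91, 37, 78, 70, 76, 53]
enqueue(36): queue = [91, 37, 78, 70, 76, 53, 36]
dequeue(): queue = [37, 78, 70, 76, 53, 36]
enqueue(55): queue = [37, 78, 70, 76, 53, 36, 55]
dequeue(): queue = [78, 70, 76, 53, 36, 55]
dequeue(): queue = [70, 76, 53, 36, 55]
dequeue(): queue = [76, 53, 36, 55]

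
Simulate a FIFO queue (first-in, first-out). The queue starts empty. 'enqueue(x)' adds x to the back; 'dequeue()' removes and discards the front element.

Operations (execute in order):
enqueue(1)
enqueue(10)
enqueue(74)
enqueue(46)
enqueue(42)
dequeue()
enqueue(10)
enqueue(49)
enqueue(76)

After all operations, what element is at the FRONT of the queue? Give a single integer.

Answer: 10

Derivation:
enqueue(1): queue = [1]
enqueue(10): queue = [1, 10]
enqueue(74): queue = [1, 10, 74]
enqueue(46): queue = [1, 10, 74, 46]
enqueue(42): queue = [1, 10, 74, 46, 42]
dequeue(): queue = [10, 74, 46, 42]
enqueue(10): queue = [10, 74, 46, 42, 10]
enqueue(49): queue = [10, 74, 46, 42, 10, 49]
enqueue(76): queue = [10, 74, 46, 42, 10, 49, 76]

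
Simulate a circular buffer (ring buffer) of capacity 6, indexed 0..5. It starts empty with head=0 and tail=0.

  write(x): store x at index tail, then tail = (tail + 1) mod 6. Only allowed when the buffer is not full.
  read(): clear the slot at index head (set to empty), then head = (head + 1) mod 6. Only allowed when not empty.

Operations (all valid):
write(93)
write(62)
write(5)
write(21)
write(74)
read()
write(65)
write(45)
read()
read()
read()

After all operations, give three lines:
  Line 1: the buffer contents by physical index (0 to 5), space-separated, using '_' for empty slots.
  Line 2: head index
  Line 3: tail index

write(93): buf=[93 _ _ _ _ _], head=0, tail=1, size=1
write(62): buf=[93 62 _ _ _ _], head=0, tail=2, size=2
write(5): buf=[93 62 5 _ _ _], head=0, tail=3, size=3
write(21): buf=[93 62 5 21 _ _], head=0, tail=4, size=4
write(74): buf=[93 62 5 21 74 _], head=0, tail=5, size=5
read(): buf=[_ 62 5 21 74 _], head=1, tail=5, size=4
write(65): buf=[_ 62 5 21 74 65], head=1, tail=0, size=5
write(45): buf=[45 62 5 21 74 65], head=1, tail=1, size=6
read(): buf=[45 _ 5 21 74 65], head=2, tail=1, size=5
read(): buf=[45 _ _ 21 74 65], head=3, tail=1, size=4
read(): buf=[45 _ _ _ 74 65], head=4, tail=1, size=3

Answer: 45 _ _ _ 74 65
4
1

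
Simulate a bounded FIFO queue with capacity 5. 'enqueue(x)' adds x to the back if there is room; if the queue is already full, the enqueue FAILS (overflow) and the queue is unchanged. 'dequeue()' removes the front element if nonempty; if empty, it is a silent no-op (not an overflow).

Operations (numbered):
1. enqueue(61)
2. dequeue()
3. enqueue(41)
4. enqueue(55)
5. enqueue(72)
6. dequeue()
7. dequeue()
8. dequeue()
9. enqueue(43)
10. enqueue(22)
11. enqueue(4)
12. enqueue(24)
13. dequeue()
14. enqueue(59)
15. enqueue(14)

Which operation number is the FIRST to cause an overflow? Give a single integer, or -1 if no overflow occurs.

1. enqueue(61): size=1
2. dequeue(): size=0
3. enqueue(41): size=1
4. enqueue(55): size=2
5. enqueue(72): size=3
6. dequeue(): size=2
7. dequeue(): size=1
8. dequeue(): size=0
9. enqueue(43): size=1
10. enqueue(22): size=2
11. enqueue(4): size=3
12. enqueue(24): size=4
13. dequeue(): size=3
14. enqueue(59): size=4
15. enqueue(14): size=5

Answer: -1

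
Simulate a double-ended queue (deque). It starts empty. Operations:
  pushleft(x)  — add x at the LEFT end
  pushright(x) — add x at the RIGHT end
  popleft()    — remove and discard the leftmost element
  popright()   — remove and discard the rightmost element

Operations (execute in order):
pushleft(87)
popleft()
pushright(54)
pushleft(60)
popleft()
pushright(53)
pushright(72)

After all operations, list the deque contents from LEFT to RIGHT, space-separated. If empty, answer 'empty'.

pushleft(87): [87]
popleft(): []
pushright(54): [54]
pushleft(60): [60, 54]
popleft(): [54]
pushright(53): [54, 53]
pushright(72): [54, 53, 72]

Answer: 54 53 72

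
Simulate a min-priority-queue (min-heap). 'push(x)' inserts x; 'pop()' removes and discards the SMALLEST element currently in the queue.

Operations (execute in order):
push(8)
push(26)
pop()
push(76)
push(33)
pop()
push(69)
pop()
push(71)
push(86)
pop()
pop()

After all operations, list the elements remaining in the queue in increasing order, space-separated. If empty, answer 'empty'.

push(8): heap contents = [8]
push(26): heap contents = [8, 26]
pop() → 8: heap contents = [26]
push(76): heap contents = [26, 76]
push(33): heap contents = [26, 33, 76]
pop() → 26: heap contents = [33, 76]
push(69): heap contents = [33, 69, 76]
pop() → 33: heap contents = [69, 76]
push(71): heap contents = [69, 71, 76]
push(86): heap contents = [69, 71, 76, 86]
pop() → 69: heap contents = [71, 76, 86]
pop() → 71: heap contents = [76, 86]

Answer: 76 86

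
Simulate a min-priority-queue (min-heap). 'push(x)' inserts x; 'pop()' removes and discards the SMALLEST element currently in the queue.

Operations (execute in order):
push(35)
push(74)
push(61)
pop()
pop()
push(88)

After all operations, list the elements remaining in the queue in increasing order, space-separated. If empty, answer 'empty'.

push(35): heap contents = [35]
push(74): heap contents = [35, 74]
push(61): heap contents = [35, 61, 74]
pop() → 35: heap contents = [61, 74]
pop() → 61: heap contents = [74]
push(88): heap contents = [74, 88]

Answer: 74 88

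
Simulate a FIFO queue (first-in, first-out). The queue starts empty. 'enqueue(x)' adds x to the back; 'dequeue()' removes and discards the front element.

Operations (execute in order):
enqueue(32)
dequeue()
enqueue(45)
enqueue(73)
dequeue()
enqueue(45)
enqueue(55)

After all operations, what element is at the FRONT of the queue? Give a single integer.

enqueue(32): queue = [32]
dequeue(): queue = []
enqueue(45): queue = [45]
enqueue(73): queue = [45, 73]
dequeue(): queue = [73]
enqueue(45): queue = [73, 45]
enqueue(55): queue = [73, 45, 55]

Answer: 73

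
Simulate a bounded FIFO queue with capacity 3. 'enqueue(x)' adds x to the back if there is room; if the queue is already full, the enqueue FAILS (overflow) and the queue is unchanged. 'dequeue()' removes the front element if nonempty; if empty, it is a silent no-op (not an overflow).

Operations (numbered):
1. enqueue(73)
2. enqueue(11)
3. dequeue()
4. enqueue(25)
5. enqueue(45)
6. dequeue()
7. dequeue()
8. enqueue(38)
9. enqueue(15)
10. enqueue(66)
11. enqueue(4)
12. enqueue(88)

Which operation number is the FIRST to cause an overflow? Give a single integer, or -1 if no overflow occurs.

Answer: 10

Derivation:
1. enqueue(73): size=1
2. enqueue(11): size=2
3. dequeue(): size=1
4. enqueue(25): size=2
5. enqueue(45): size=3
6. dequeue(): size=2
7. dequeue(): size=1
8. enqueue(38): size=2
9. enqueue(15): size=3
10. enqueue(66): size=3=cap → OVERFLOW (fail)
11. enqueue(4): size=3=cap → OVERFLOW (fail)
12. enqueue(88): size=3=cap → OVERFLOW (fail)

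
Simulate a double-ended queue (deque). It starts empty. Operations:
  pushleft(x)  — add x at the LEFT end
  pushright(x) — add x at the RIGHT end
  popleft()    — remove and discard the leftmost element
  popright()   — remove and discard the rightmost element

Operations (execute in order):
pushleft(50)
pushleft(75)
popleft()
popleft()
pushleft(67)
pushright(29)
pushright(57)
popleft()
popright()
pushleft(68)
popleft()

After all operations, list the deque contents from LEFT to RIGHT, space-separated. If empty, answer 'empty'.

Answer: 29

Derivation:
pushleft(50): [50]
pushleft(75): [75, 50]
popleft(): [50]
popleft(): []
pushleft(67): [67]
pushright(29): [67, 29]
pushright(57): [67, 29, 57]
popleft(): [29, 57]
popright(): [29]
pushleft(68): [68, 29]
popleft(): [29]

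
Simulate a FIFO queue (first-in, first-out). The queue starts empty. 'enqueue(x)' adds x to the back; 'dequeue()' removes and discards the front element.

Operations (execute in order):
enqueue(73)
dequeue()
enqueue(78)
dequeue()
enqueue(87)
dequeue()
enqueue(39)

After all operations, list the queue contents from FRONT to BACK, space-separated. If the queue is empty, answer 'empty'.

Answer: 39

Derivation:
enqueue(73): [73]
dequeue(): []
enqueue(78): [78]
dequeue(): []
enqueue(87): [87]
dequeue(): []
enqueue(39): [39]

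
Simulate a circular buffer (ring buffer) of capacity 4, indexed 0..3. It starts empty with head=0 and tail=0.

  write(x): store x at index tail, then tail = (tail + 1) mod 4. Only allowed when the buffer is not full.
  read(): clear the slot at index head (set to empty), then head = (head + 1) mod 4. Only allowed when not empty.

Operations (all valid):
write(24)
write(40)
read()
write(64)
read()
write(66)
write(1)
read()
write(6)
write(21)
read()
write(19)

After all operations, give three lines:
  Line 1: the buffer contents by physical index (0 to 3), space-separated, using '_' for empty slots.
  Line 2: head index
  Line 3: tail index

Answer: 1 6 21 19
0
0

Derivation:
write(24): buf=[24 _ _ _], head=0, tail=1, size=1
write(40): buf=[24 40 _ _], head=0, tail=2, size=2
read(): buf=[_ 40 _ _], head=1, tail=2, size=1
write(64): buf=[_ 40 64 _], head=1, tail=3, size=2
read(): buf=[_ _ 64 _], head=2, tail=3, size=1
write(66): buf=[_ _ 64 66], head=2, tail=0, size=2
write(1): buf=[1 _ 64 66], head=2, tail=1, size=3
read(): buf=[1 _ _ 66], head=3, tail=1, size=2
write(6): buf=[1 6 _ 66], head=3, tail=2, size=3
write(21): buf=[1 6 21 66], head=3, tail=3, size=4
read(): buf=[1 6 21 _], head=0, tail=3, size=3
write(19): buf=[1 6 21 19], head=0, tail=0, size=4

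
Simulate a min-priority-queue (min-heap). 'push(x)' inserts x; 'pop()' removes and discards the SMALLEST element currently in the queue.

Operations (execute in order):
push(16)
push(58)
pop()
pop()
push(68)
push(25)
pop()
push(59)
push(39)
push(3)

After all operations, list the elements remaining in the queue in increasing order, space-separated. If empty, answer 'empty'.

Answer: 3 39 59 68

Derivation:
push(16): heap contents = [16]
push(58): heap contents = [16, 58]
pop() → 16: heap contents = [58]
pop() → 58: heap contents = []
push(68): heap contents = [68]
push(25): heap contents = [25, 68]
pop() → 25: heap contents = [68]
push(59): heap contents = [59, 68]
push(39): heap contents = [39, 59, 68]
push(3): heap contents = [3, 39, 59, 68]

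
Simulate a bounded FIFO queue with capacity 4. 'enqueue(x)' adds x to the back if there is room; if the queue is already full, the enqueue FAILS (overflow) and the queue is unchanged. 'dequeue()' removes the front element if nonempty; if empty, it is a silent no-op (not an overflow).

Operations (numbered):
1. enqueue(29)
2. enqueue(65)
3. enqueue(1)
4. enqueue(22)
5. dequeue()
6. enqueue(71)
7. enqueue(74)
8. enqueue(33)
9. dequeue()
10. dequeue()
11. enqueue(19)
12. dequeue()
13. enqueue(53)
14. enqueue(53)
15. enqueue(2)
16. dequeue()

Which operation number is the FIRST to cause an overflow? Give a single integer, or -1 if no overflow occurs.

1. enqueue(29): size=1
2. enqueue(65): size=2
3. enqueue(1): size=3
4. enqueue(22): size=4
5. dequeue(): size=3
6. enqueue(71): size=4
7. enqueue(74): size=4=cap → OVERFLOW (fail)
8. enqueue(33): size=4=cap → OVERFLOW (fail)
9. dequeue(): size=3
10. dequeue(): size=2
11. enqueue(19): size=3
12. dequeue(): size=2
13. enqueue(53): size=3
14. enqueue(53): size=4
15. enqueue(2): size=4=cap → OVERFLOW (fail)
16. dequeue(): size=3

Answer: 7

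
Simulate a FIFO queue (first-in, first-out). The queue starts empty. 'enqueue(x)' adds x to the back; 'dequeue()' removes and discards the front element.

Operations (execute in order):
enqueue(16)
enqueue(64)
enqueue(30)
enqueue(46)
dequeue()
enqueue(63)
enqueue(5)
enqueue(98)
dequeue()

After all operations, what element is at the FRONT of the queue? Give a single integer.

enqueue(16): queue = [16]
enqueue(64): queue = [16, 64]
enqueue(30): queue = [16, 64, 30]
enqueue(46): queue = [16, 64, 30, 46]
dequeue(): queue = [64, 30, 46]
enqueue(63): queue = [64, 30, 46, 63]
enqueue(5): queue = [64, 30, 46, 63, 5]
enqueue(98): queue = [64, 30, 46, 63, 5, 98]
dequeue(): queue = [30, 46, 63, 5, 98]

Answer: 30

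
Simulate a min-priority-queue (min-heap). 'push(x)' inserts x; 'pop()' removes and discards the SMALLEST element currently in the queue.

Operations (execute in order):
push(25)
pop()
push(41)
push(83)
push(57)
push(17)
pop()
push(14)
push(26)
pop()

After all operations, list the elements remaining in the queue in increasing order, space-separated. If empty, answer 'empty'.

push(25): heap contents = [25]
pop() → 25: heap contents = []
push(41): heap contents = [41]
push(83): heap contents = [41, 83]
push(57): heap contents = [41, 57, 83]
push(17): heap contents = [17, 41, 57, 83]
pop() → 17: heap contents = [41, 57, 83]
push(14): heap contents = [14, 41, 57, 83]
push(26): heap contents = [14, 26, 41, 57, 83]
pop() → 14: heap contents = [26, 41, 57, 83]

Answer: 26 41 57 83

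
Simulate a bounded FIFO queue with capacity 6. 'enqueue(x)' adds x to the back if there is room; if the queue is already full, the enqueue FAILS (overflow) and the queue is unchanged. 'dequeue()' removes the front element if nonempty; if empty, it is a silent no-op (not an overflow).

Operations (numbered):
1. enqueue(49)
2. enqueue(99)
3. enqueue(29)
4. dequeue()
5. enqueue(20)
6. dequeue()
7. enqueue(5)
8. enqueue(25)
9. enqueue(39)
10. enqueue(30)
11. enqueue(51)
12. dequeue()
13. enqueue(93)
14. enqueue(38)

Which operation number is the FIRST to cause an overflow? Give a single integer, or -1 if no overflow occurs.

Answer: 11

Derivation:
1. enqueue(49): size=1
2. enqueue(99): size=2
3. enqueue(29): size=3
4. dequeue(): size=2
5. enqueue(20): size=3
6. dequeue(): size=2
7. enqueue(5): size=3
8. enqueue(25): size=4
9. enqueue(39): size=5
10. enqueue(30): size=6
11. enqueue(51): size=6=cap → OVERFLOW (fail)
12. dequeue(): size=5
13. enqueue(93): size=6
14. enqueue(38): size=6=cap → OVERFLOW (fail)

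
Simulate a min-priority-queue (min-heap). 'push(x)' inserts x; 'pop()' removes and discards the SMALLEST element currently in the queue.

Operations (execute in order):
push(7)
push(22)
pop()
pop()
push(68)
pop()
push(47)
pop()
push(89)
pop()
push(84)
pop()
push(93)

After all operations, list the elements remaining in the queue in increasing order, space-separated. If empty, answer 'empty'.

push(7): heap contents = [7]
push(22): heap contents = [7, 22]
pop() → 7: heap contents = [22]
pop() → 22: heap contents = []
push(68): heap contents = [68]
pop() → 68: heap contents = []
push(47): heap contents = [47]
pop() → 47: heap contents = []
push(89): heap contents = [89]
pop() → 89: heap contents = []
push(84): heap contents = [84]
pop() → 84: heap contents = []
push(93): heap contents = [93]

Answer: 93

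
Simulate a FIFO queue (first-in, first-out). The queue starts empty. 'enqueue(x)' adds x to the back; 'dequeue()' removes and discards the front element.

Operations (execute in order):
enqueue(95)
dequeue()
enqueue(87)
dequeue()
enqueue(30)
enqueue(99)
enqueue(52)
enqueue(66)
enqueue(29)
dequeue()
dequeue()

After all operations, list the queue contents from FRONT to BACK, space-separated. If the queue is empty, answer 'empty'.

enqueue(95): [95]
dequeue(): []
enqueue(87): [87]
dequeue(): []
enqueue(30): [30]
enqueue(99): [30, 99]
enqueue(52): [30, 99, 52]
enqueue(66): [30, 99, 52, 66]
enqueue(29): [30, 99, 52, 66, 29]
dequeue(): [99, 52, 66, 29]
dequeue(): [52, 66, 29]

Answer: 52 66 29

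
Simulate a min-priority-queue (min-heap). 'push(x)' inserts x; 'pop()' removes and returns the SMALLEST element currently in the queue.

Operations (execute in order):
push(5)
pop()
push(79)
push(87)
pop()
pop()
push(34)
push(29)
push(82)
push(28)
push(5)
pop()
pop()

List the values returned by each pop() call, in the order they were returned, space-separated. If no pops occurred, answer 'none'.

Answer: 5 79 87 5 28

Derivation:
push(5): heap contents = [5]
pop() → 5: heap contents = []
push(79): heap contents = [79]
push(87): heap contents = [79, 87]
pop() → 79: heap contents = [87]
pop() → 87: heap contents = []
push(34): heap contents = [34]
push(29): heap contents = [29, 34]
push(82): heap contents = [29, 34, 82]
push(28): heap contents = [28, 29, 34, 82]
push(5): heap contents = [5, 28, 29, 34, 82]
pop() → 5: heap contents = [28, 29, 34, 82]
pop() → 28: heap contents = [29, 34, 82]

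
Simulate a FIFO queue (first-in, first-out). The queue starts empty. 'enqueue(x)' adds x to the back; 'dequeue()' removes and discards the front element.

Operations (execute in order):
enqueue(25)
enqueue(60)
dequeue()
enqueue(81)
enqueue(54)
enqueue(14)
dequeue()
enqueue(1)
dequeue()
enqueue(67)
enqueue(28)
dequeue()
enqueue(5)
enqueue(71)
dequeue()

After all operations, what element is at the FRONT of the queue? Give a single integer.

Answer: 1

Derivation:
enqueue(25): queue = [25]
enqueue(60): queue = [25, 60]
dequeue(): queue = [60]
enqueue(81): queue = [60, 81]
enqueue(54): queue = [60, 81, 54]
enqueue(14): queue = [60, 81, 54, 14]
dequeue(): queue = [81, 54, 14]
enqueue(1): queue = [81, 54, 14, 1]
dequeue(): queue = [54, 14, 1]
enqueue(67): queue = [54, 14, 1, 67]
enqueue(28): queue = [54, 14, 1, 67, 28]
dequeue(): queue = [14, 1, 67, 28]
enqueue(5): queue = [14, 1, 67, 28, 5]
enqueue(71): queue = [14, 1, 67, 28, 5, 71]
dequeue(): queue = [1, 67, 28, 5, 71]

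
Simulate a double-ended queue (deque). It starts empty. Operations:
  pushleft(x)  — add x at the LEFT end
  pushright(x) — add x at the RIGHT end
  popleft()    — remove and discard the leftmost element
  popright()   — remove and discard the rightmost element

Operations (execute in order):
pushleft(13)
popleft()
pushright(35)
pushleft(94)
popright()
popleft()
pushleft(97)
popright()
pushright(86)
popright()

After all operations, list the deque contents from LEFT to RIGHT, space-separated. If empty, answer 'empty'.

Answer: empty

Derivation:
pushleft(13): [13]
popleft(): []
pushright(35): [35]
pushleft(94): [94, 35]
popright(): [94]
popleft(): []
pushleft(97): [97]
popright(): []
pushright(86): [86]
popright(): []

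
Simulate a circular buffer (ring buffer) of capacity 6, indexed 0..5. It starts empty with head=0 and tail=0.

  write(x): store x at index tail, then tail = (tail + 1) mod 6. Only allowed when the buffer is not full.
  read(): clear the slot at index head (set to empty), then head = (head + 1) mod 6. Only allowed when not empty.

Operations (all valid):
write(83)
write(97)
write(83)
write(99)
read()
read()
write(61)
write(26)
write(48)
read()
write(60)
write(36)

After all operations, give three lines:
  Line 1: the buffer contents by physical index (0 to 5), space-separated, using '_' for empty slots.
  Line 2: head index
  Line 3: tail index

Answer: 48 60 36 99 61 26
3
3

Derivation:
write(83): buf=[83 _ _ _ _ _], head=0, tail=1, size=1
write(97): buf=[83 97 _ _ _ _], head=0, tail=2, size=2
write(83): buf=[83 97 83 _ _ _], head=0, tail=3, size=3
write(99): buf=[83 97 83 99 _ _], head=0, tail=4, size=4
read(): buf=[_ 97 83 99 _ _], head=1, tail=4, size=3
read(): buf=[_ _ 83 99 _ _], head=2, tail=4, size=2
write(61): buf=[_ _ 83 99 61 _], head=2, tail=5, size=3
write(26): buf=[_ _ 83 99 61 26], head=2, tail=0, size=4
write(48): buf=[48 _ 83 99 61 26], head=2, tail=1, size=5
read(): buf=[48 _ _ 99 61 26], head=3, tail=1, size=4
write(60): buf=[48 60 _ 99 61 26], head=3, tail=2, size=5
write(36): buf=[48 60 36 99 61 26], head=3, tail=3, size=6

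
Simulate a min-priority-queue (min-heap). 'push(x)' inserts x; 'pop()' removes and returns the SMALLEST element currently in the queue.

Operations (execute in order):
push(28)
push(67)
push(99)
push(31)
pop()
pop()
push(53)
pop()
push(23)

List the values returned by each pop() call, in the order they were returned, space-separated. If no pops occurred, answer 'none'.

push(28): heap contents = [28]
push(67): heap contents = [28, 67]
push(99): heap contents = [28, 67, 99]
push(31): heap contents = [28, 31, 67, 99]
pop() → 28: heap contents = [31, 67, 99]
pop() → 31: heap contents = [67, 99]
push(53): heap contents = [53, 67, 99]
pop() → 53: heap contents = [67, 99]
push(23): heap contents = [23, 67, 99]

Answer: 28 31 53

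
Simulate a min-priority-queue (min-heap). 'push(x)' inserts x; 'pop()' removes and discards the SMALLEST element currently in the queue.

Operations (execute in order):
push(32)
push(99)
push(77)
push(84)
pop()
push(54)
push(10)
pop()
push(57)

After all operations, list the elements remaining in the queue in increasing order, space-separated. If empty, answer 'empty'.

Answer: 54 57 77 84 99

Derivation:
push(32): heap contents = [32]
push(99): heap contents = [32, 99]
push(77): heap contents = [32, 77, 99]
push(84): heap contents = [32, 77, 84, 99]
pop() → 32: heap contents = [77, 84, 99]
push(54): heap contents = [54, 77, 84, 99]
push(10): heap contents = [10, 54, 77, 84, 99]
pop() → 10: heap contents = [54, 77, 84, 99]
push(57): heap contents = [54, 57, 77, 84, 99]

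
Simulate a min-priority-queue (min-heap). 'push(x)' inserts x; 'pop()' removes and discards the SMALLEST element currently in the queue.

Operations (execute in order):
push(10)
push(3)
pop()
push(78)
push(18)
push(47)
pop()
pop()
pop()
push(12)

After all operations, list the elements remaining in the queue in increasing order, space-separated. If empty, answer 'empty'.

push(10): heap contents = [10]
push(3): heap contents = [3, 10]
pop() → 3: heap contents = [10]
push(78): heap contents = [10, 78]
push(18): heap contents = [10, 18, 78]
push(47): heap contents = [10, 18, 47, 78]
pop() → 10: heap contents = [18, 47, 78]
pop() → 18: heap contents = [47, 78]
pop() → 47: heap contents = [78]
push(12): heap contents = [12, 78]

Answer: 12 78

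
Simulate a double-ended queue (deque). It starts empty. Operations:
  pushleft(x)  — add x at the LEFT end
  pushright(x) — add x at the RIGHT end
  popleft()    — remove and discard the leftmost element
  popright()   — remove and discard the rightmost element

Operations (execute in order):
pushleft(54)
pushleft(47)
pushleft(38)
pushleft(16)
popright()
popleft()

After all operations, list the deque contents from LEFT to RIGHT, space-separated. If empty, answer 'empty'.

Answer: 38 47

Derivation:
pushleft(54): [54]
pushleft(47): [47, 54]
pushleft(38): [38, 47, 54]
pushleft(16): [16, 38, 47, 54]
popright(): [16, 38, 47]
popleft(): [38, 47]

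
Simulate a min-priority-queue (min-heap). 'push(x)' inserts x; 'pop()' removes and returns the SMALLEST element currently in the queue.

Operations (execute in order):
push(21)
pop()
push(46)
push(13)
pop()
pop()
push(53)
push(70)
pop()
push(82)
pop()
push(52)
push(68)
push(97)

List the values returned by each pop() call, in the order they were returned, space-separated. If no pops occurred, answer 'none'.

Answer: 21 13 46 53 70

Derivation:
push(21): heap contents = [21]
pop() → 21: heap contents = []
push(46): heap contents = [46]
push(13): heap contents = [13, 46]
pop() → 13: heap contents = [46]
pop() → 46: heap contents = []
push(53): heap contents = [53]
push(70): heap contents = [53, 70]
pop() → 53: heap contents = [70]
push(82): heap contents = [70, 82]
pop() → 70: heap contents = [82]
push(52): heap contents = [52, 82]
push(68): heap contents = [52, 68, 82]
push(97): heap contents = [52, 68, 82, 97]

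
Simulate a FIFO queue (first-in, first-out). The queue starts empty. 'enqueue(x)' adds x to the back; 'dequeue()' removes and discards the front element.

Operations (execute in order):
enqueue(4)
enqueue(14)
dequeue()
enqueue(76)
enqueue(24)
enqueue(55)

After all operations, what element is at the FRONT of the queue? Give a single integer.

Answer: 14

Derivation:
enqueue(4): queue = [4]
enqueue(14): queue = [4, 14]
dequeue(): queue = [14]
enqueue(76): queue = [14, 76]
enqueue(24): queue = [14, 76, 24]
enqueue(55): queue = [14, 76, 24, 55]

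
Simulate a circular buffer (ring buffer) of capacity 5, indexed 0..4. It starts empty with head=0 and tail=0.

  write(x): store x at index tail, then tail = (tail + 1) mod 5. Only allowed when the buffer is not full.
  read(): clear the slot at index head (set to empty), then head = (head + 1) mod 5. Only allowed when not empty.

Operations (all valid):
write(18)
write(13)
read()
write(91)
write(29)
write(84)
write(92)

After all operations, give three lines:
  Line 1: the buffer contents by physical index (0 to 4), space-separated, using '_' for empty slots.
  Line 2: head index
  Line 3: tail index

Answer: 92 13 91 29 84
1
1

Derivation:
write(18): buf=[18 _ _ _ _], head=0, tail=1, size=1
write(13): buf=[18 13 _ _ _], head=0, tail=2, size=2
read(): buf=[_ 13 _ _ _], head=1, tail=2, size=1
write(91): buf=[_ 13 91 _ _], head=1, tail=3, size=2
write(29): buf=[_ 13 91 29 _], head=1, tail=4, size=3
write(84): buf=[_ 13 91 29 84], head=1, tail=0, size=4
write(92): buf=[92 13 91 29 84], head=1, tail=1, size=5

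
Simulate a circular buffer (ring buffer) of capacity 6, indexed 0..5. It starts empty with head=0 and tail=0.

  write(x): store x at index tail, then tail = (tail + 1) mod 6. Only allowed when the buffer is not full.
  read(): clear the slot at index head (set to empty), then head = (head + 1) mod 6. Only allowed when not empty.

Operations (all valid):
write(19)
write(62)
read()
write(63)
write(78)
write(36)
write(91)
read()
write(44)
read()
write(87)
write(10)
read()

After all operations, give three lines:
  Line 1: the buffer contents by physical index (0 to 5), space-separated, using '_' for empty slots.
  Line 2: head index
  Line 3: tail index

Answer: 44 87 10 _ 36 91
4
3

Derivation:
write(19): buf=[19 _ _ _ _ _], head=0, tail=1, size=1
write(62): buf=[19 62 _ _ _ _], head=0, tail=2, size=2
read(): buf=[_ 62 _ _ _ _], head=1, tail=2, size=1
write(63): buf=[_ 62 63 _ _ _], head=1, tail=3, size=2
write(78): buf=[_ 62 63 78 _ _], head=1, tail=4, size=3
write(36): buf=[_ 62 63 78 36 _], head=1, tail=5, size=4
write(91): buf=[_ 62 63 78 36 91], head=1, tail=0, size=5
read(): buf=[_ _ 63 78 36 91], head=2, tail=0, size=4
write(44): buf=[44 _ 63 78 36 91], head=2, tail=1, size=5
read(): buf=[44 _ _ 78 36 91], head=3, tail=1, size=4
write(87): buf=[44 87 _ 78 36 91], head=3, tail=2, size=5
write(10): buf=[44 87 10 78 36 91], head=3, tail=3, size=6
read(): buf=[44 87 10 _ 36 91], head=4, tail=3, size=5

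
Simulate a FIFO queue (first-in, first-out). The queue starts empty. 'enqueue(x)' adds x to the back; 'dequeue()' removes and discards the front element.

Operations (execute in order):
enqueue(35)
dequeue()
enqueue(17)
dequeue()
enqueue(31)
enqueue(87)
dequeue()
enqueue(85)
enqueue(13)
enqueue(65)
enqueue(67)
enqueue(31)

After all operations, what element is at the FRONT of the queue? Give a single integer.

Answer: 87

Derivation:
enqueue(35): queue = [35]
dequeue(): queue = []
enqueue(17): queue = [17]
dequeue(): queue = []
enqueue(31): queue = [31]
enqueue(87): queue = [31, 87]
dequeue(): queue = [87]
enqueue(85): queue = [87, 85]
enqueue(13): queue = [87, 85, 13]
enqueue(65): queue = [87, 85, 13, 65]
enqueue(67): queue = [87, 85, 13, 65, 67]
enqueue(31): queue = [87, 85, 13, 65, 67, 31]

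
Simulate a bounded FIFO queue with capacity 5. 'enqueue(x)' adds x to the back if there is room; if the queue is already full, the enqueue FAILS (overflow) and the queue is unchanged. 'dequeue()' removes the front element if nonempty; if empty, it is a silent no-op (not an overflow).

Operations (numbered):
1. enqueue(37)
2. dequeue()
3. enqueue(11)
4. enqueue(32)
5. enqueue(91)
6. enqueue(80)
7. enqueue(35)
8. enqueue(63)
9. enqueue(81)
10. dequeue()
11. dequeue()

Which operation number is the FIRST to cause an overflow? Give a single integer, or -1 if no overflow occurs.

1. enqueue(37): size=1
2. dequeue(): size=0
3. enqueue(11): size=1
4. enqueue(32): size=2
5. enqueue(91): size=3
6. enqueue(80): size=4
7. enqueue(35): size=5
8. enqueue(63): size=5=cap → OVERFLOW (fail)
9. enqueue(81): size=5=cap → OVERFLOW (fail)
10. dequeue(): size=4
11. dequeue(): size=3

Answer: 8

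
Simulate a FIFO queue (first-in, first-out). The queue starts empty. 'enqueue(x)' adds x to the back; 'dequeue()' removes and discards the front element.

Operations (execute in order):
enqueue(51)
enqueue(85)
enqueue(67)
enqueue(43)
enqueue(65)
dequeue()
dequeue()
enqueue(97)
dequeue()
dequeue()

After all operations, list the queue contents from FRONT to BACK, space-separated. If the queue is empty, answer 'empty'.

enqueue(51): [51]
enqueue(85): [51, 85]
enqueue(67): [51, 85, 67]
enqueue(43): [51, 85, 67, 43]
enqueue(65): [51, 85, 67, 43, 65]
dequeue(): [85, 67, 43, 65]
dequeue(): [67, 43, 65]
enqueue(97): [67, 43, 65, 97]
dequeue(): [43, 65, 97]
dequeue(): [65, 97]

Answer: 65 97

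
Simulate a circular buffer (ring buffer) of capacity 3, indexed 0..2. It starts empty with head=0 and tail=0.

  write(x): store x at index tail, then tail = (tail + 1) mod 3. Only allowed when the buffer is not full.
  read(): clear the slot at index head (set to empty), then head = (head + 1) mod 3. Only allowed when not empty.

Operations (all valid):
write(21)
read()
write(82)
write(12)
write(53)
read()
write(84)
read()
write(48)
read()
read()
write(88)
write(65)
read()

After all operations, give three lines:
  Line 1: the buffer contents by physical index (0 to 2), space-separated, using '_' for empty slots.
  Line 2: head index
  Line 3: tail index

Answer: 88 65 _
0
2

Derivation:
write(21): buf=[21 _ _], head=0, tail=1, size=1
read(): buf=[_ _ _], head=1, tail=1, size=0
write(82): buf=[_ 82 _], head=1, tail=2, size=1
write(12): buf=[_ 82 12], head=1, tail=0, size=2
write(53): buf=[53 82 12], head=1, tail=1, size=3
read(): buf=[53 _ 12], head=2, tail=1, size=2
write(84): buf=[53 84 12], head=2, tail=2, size=3
read(): buf=[53 84 _], head=0, tail=2, size=2
write(48): buf=[53 84 48], head=0, tail=0, size=3
read(): buf=[_ 84 48], head=1, tail=0, size=2
read(): buf=[_ _ 48], head=2, tail=0, size=1
write(88): buf=[88 _ 48], head=2, tail=1, size=2
write(65): buf=[88 65 48], head=2, tail=2, size=3
read(): buf=[88 65 _], head=0, tail=2, size=2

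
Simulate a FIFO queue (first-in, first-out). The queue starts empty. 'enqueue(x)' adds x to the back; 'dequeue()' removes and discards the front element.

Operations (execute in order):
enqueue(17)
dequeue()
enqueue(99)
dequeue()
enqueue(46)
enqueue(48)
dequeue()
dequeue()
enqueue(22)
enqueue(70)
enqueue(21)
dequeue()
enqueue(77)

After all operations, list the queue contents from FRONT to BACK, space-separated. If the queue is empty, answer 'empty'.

Answer: 70 21 77

Derivation:
enqueue(17): [17]
dequeue(): []
enqueue(99): [99]
dequeue(): []
enqueue(46): [46]
enqueue(48): [46, 48]
dequeue(): [48]
dequeue(): []
enqueue(22): [22]
enqueue(70): [22, 70]
enqueue(21): [22, 70, 21]
dequeue(): [70, 21]
enqueue(77): [70, 21, 77]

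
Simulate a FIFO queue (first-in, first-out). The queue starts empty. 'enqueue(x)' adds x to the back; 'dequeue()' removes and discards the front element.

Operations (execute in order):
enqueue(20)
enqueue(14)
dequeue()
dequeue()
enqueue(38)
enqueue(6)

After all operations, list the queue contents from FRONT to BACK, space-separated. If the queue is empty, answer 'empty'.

enqueue(20): [20]
enqueue(14): [20, 14]
dequeue(): [14]
dequeue(): []
enqueue(38): [38]
enqueue(6): [38, 6]

Answer: 38 6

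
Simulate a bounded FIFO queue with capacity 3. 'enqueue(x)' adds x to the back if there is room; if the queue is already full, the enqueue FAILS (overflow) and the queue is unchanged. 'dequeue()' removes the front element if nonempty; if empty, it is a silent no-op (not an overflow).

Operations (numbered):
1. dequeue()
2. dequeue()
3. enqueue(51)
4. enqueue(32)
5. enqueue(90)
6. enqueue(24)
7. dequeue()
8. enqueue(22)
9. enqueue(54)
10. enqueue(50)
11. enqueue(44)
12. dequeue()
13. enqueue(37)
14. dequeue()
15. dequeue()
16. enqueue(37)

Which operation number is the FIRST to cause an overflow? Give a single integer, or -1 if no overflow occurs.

1. dequeue(): empty, no-op, size=0
2. dequeue(): empty, no-op, size=0
3. enqueue(51): size=1
4. enqueue(32): size=2
5. enqueue(90): size=3
6. enqueue(24): size=3=cap → OVERFLOW (fail)
7. dequeue(): size=2
8. enqueue(22): size=3
9. enqueue(54): size=3=cap → OVERFLOW (fail)
10. enqueue(50): size=3=cap → OVERFLOW (fail)
11. enqueue(44): size=3=cap → OVERFLOW (fail)
12. dequeue(): size=2
13. enqueue(37): size=3
14. dequeue(): size=2
15. dequeue(): size=1
16. enqueue(37): size=2

Answer: 6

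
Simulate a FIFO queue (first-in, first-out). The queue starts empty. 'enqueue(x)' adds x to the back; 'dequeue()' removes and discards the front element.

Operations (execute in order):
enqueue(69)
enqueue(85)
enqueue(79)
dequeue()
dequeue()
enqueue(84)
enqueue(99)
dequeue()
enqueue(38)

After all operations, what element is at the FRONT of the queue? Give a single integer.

Answer: 84

Derivation:
enqueue(69): queue = [69]
enqueue(85): queue = [69, 85]
enqueue(79): queue = [69, 85, 79]
dequeue(): queue = [85, 79]
dequeue(): queue = [79]
enqueue(84): queue = [79, 84]
enqueue(99): queue = [79, 84, 99]
dequeue(): queue = [84, 99]
enqueue(38): queue = [84, 99, 38]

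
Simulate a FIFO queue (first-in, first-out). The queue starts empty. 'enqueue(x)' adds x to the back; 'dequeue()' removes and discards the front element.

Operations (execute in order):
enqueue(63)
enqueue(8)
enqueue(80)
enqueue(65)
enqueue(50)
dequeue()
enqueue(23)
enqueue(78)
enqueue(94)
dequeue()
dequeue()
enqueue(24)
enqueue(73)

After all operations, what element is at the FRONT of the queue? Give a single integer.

Answer: 65

Derivation:
enqueue(63): queue = [63]
enqueue(8): queue = [63, 8]
enqueue(80): queue = [63, 8, 80]
enqueue(65): queue = [63, 8, 80, 65]
enqueue(50): queue = [63, 8, 80, 65, 50]
dequeue(): queue = [8, 80, 65, 50]
enqueue(23): queue = [8, 80, 65, 50, 23]
enqueue(78): queue = [8, 80, 65, 50, 23, 78]
enqueue(94): queue = [8, 80, 65, 50, 23, 78, 94]
dequeue(): queue = [80, 65, 50, 23, 78, 94]
dequeue(): queue = [65, 50, 23, 78, 94]
enqueue(24): queue = [65, 50, 23, 78, 94, 24]
enqueue(73): queue = [65, 50, 23, 78, 94, 24, 73]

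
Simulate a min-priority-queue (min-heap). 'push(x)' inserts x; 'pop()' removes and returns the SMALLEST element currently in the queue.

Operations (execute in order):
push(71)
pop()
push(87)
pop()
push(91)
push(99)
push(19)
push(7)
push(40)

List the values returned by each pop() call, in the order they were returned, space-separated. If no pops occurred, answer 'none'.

Answer: 71 87

Derivation:
push(71): heap contents = [71]
pop() → 71: heap contents = []
push(87): heap contents = [87]
pop() → 87: heap contents = []
push(91): heap contents = [91]
push(99): heap contents = [91, 99]
push(19): heap contents = [19, 91, 99]
push(7): heap contents = [7, 19, 91, 99]
push(40): heap contents = [7, 19, 40, 91, 99]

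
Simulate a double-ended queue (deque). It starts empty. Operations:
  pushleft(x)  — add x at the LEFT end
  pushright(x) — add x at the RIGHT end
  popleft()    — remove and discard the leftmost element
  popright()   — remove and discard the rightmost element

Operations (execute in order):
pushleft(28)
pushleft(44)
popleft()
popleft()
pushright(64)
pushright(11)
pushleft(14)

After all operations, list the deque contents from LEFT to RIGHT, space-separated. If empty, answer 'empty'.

pushleft(28): [28]
pushleft(44): [44, 28]
popleft(): [28]
popleft(): []
pushright(64): [64]
pushright(11): [64, 11]
pushleft(14): [14, 64, 11]

Answer: 14 64 11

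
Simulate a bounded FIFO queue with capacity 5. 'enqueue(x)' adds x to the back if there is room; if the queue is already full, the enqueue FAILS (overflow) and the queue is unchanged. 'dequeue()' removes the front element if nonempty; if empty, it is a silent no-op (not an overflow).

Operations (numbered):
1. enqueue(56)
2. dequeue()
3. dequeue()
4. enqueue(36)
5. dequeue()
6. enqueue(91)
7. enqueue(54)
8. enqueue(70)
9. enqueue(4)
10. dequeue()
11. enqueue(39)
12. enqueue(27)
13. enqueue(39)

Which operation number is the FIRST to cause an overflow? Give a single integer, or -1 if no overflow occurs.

1. enqueue(56): size=1
2. dequeue(): size=0
3. dequeue(): empty, no-op, size=0
4. enqueue(36): size=1
5. dequeue(): size=0
6. enqueue(91): size=1
7. enqueue(54): size=2
8. enqueue(70): size=3
9. enqueue(4): size=4
10. dequeue(): size=3
11. enqueue(39): size=4
12. enqueue(27): size=5
13. enqueue(39): size=5=cap → OVERFLOW (fail)

Answer: 13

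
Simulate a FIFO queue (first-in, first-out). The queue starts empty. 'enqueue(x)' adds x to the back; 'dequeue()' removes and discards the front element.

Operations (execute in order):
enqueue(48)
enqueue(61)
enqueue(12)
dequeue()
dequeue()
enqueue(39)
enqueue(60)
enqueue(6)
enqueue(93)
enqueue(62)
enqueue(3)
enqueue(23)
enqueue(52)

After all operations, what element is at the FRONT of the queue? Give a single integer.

enqueue(48): queue = [48]
enqueue(61): queue = [48, 61]
enqueue(12): queue = [48, 61, 12]
dequeue(): queue = [61, 12]
dequeue(): queue = [12]
enqueue(39): queue = [12, 39]
enqueue(60): queue = [12, 39, 60]
enqueue(6): queue = [12, 39, 60, 6]
enqueue(93): queue = [12, 39, 60, 6, 93]
enqueue(62): queue = [12, 39, 60, 6, 93, 62]
enqueue(3): queue = [12, 39, 60, 6, 93, 62, 3]
enqueue(23): queue = [12, 39, 60, 6, 93, 62, 3, 23]
enqueue(52): queue = [12, 39, 60, 6, 93, 62, 3, 23, 52]

Answer: 12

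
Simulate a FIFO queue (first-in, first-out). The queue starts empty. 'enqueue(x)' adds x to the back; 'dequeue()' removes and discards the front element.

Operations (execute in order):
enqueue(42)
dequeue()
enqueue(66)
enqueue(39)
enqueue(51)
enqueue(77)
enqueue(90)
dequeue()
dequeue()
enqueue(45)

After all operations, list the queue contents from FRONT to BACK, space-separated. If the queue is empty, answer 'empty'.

enqueue(42): [42]
dequeue(): []
enqueue(66): [66]
enqueue(39): [66, 39]
enqueue(51): [66, 39, 51]
enqueue(77): [66, 39, 51, 77]
enqueue(90): [66, 39, 51, 77, 90]
dequeue(): [39, 51, 77, 90]
dequeue(): [51, 77, 90]
enqueue(45): [51, 77, 90, 45]

Answer: 51 77 90 45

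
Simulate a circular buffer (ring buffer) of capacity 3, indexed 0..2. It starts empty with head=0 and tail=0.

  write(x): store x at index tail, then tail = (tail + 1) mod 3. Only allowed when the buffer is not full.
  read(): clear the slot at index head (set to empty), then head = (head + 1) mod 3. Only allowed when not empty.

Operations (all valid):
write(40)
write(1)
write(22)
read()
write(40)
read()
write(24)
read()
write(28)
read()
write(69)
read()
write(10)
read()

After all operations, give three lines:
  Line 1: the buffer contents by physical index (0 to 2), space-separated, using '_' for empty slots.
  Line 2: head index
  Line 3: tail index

write(40): buf=[40 _ _], head=0, tail=1, size=1
write(1): buf=[40 1 _], head=0, tail=2, size=2
write(22): buf=[40 1 22], head=0, tail=0, size=3
read(): buf=[_ 1 22], head=1, tail=0, size=2
write(40): buf=[40 1 22], head=1, tail=1, size=3
read(): buf=[40 _ 22], head=2, tail=1, size=2
write(24): buf=[40 24 22], head=2, tail=2, size=3
read(): buf=[40 24 _], head=0, tail=2, size=2
write(28): buf=[40 24 28], head=0, tail=0, size=3
read(): buf=[_ 24 28], head=1, tail=0, size=2
write(69): buf=[69 24 28], head=1, tail=1, size=3
read(): buf=[69 _ 28], head=2, tail=1, size=2
write(10): buf=[69 10 28], head=2, tail=2, size=3
read(): buf=[69 10 _], head=0, tail=2, size=2

Answer: 69 10 _
0
2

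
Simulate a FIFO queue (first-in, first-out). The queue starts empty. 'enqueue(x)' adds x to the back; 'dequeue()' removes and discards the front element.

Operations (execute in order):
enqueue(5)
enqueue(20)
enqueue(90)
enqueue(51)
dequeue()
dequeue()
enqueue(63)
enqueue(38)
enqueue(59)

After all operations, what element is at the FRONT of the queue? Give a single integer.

enqueue(5): queue = [5]
enqueue(20): queue = [5, 20]
enqueue(90): queue = [5, 20, 90]
enqueue(51): queue = [5, 20, 90, 51]
dequeue(): queue = [20, 90, 51]
dequeue(): queue = [90, 51]
enqueue(63): queue = [90, 51, 63]
enqueue(38): queue = [90, 51, 63, 38]
enqueue(59): queue = [90, 51, 63, 38, 59]

Answer: 90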